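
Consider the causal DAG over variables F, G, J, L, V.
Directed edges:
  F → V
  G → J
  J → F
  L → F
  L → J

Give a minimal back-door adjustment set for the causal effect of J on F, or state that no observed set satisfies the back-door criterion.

J→F: minimal back-door set {L}.

desc(J)\{J}={F,V}; candidates ⊆ {G,L}.
size 0: {}; under {} J still reaches {F,G,L,V} ∋ F.
{L}: J⊥F given {L} in G with J→· removed — back-door holds.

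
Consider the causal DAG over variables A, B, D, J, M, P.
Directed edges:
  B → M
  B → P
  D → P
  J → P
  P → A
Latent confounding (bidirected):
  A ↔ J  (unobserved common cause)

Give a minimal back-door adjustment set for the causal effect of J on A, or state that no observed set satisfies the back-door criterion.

desc(J)\{J}={A,P}; candidates ⊆ {B,D,M}.
J↔A: latent back-door arc(s) into J.
size 0: {}; under {} J still reaches {A} ∋ A.
size 1: {B}, {D}, {M}; under {B} J still reaches {A} ∋ A.
size 2: {B,D}, {B,M}, {D,M}; under {B,D} J still reaches {A} ∋ A.
J↔A cannot be blocked by any observed set — no back-door set.

J→A: no observed back-door set.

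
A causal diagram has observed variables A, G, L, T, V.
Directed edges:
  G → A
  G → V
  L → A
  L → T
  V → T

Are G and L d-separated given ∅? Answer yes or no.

Bayes-Ball from G | ∅ reaches {A,T,V}.
L ∉ reach(G|∅) ⇒ G ⊥ L | ∅.

Yes — G ⊥ L | ∅.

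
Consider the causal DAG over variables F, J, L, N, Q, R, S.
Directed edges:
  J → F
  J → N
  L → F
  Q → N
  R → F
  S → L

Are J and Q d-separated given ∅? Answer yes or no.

Yes — J ⊥ Q | ∅.

Bayes-Ball from J | ∅ reaches {F,N}.
Q ∉ reach(J|∅) ⇒ J ⊥ Q | ∅.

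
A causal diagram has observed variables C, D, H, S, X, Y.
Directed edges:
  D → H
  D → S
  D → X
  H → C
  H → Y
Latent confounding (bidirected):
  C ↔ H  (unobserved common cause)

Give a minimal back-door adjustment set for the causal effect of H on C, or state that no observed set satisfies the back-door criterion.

H→C: no observed back-door set.

desc(H)\{H}={C,Y}; candidates ⊆ {D,S,X}.
H↔C: latent back-door arc(s) into H.
size 0: {}; under {} H still reaches {C,D,S,X} ∋ C.
size 1: {D}, {S}, {X}; under {D} H still reaches {C} ∋ C.
size 2: {D,S}, {D,X}, {S,X}; under {D,S} H still reaches {C} ∋ C.
H↔C cannot be blocked by any observed set — no back-door set.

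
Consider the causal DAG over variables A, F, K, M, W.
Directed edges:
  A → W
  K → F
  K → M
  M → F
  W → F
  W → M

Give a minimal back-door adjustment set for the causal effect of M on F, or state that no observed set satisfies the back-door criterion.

desc(M)\{M}={F}; candidates ⊆ {A,K,W}.
size 0: {}; under {} M still reaches {A,F,K,W} ∋ F.
size 1: {A}, {K}, {W}; under {A} M still reaches {F,K,W} ∋ F.
{K,W}: M⊥F given {K,W} in G with M→· removed — back-door holds.

M→F: minimal back-door set {K, W}.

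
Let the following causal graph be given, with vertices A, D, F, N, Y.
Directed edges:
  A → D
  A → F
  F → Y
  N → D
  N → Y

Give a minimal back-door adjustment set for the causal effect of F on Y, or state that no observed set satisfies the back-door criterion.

desc(F)\{F}={Y}; candidates ⊆ {A,D,N}.
∅: F⊥Y given ∅ in G with F→· removed — back-door holds.

F→Y: minimal back-door set ∅.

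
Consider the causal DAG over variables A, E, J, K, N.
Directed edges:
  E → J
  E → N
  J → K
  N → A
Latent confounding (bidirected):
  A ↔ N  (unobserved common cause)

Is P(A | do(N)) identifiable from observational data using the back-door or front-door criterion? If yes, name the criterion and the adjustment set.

P(A|do(N)): not identifiable (no BD/FD set).

desc(N)\{N}={A}; candidates ⊆ {E,J,K}.
N↔A: latent back-door arc(s) into N.
size 0: {}; under {} N still reaches {A,E,J,K} ∋ A.
size 1: {E}, {J}, {K}; under {E} N still reaches {A} ∋ A.
size 2: {E,J}, {E,K}, {J,K}; under {E,J} N still reaches {A} ∋ A.
N↔A cannot be blocked by any observed set — no back-door set.
No mediator lies on a directed N→…→A path.
Neither criterion identifies P(A|do(N)) in this graph.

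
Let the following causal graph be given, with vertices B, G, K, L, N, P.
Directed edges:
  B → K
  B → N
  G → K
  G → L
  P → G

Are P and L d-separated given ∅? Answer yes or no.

Bayes-Ball from P | ∅ reaches {G,K,L}.
L ∈ reach(P|∅) ⇒ P ⊥̸ L | ∅.

No — P and L are d-connected given ∅.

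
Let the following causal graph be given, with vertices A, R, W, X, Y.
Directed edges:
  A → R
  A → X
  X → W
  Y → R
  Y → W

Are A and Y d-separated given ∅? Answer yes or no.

Yes — A ⊥ Y | ∅.

Bayes-Ball from A | ∅ reaches {R,W,X}.
Y ∉ reach(A|∅) ⇒ A ⊥ Y | ∅.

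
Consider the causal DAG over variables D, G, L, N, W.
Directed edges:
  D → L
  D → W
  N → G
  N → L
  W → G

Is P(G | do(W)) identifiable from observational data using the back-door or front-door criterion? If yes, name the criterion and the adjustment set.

P(G|do(W)): backdoor, adjust for ∅.

desc(W)\{W}={G}; candidates ⊆ {D,L,N}.
∅: W⊥G given ∅ in G with W→· removed — back-door holds.
P(G|do(W)) = P(G|W) — no adjustment needed.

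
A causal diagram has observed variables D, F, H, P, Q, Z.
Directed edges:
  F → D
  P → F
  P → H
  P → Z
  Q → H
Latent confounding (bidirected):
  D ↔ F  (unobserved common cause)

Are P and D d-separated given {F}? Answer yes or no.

Bayes-Ball from P | {F} reaches {D,H,Z}.
D ∈ reach(P|{F}) ⇒ P ⊥̸ D | {F}.

No — P and D are d-connected given {F}.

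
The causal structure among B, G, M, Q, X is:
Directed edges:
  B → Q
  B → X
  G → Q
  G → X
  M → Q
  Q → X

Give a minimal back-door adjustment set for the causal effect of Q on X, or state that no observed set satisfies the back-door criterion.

Q→X: minimal back-door set {B, G}.

desc(Q)\{Q}={X}; candidates ⊆ {B,G,M}.
size 0: {}; under {} Q still reaches {B,G,M,X} ∋ X.
size 1: {B}, {G}, {M}; under {B} Q still reaches {G,M,X} ∋ X.
{B,G}: Q⊥X given {B,G} in G with Q→· removed — back-door holds.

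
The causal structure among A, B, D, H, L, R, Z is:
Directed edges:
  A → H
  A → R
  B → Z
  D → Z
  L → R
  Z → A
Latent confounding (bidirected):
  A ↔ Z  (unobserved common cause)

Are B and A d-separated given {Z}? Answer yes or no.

No — B and A are d-connected given {Z}.

Bayes-Ball from B | {Z} reaches {A,D,H,R}.
A ∈ reach(B|{Z}) ⇒ B ⊥̸ A | {Z}.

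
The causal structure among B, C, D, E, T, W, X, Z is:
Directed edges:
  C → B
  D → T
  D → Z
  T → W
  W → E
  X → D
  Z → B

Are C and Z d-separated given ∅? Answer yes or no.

Yes — C ⊥ Z | ∅.

Bayes-Ball from C | ∅ reaches {B}.
Z ∉ reach(C|∅) ⇒ C ⊥ Z | ∅.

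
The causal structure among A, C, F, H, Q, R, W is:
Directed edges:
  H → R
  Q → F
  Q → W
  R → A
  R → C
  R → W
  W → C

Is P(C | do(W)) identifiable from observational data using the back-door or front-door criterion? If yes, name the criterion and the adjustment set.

desc(W)\{W}={C}; candidates ⊆ {A,F,H,Q,R}.
size 0: {}; under {} W still reaches {A,C,F,H,Q,R} ∋ C.
{R}: W⊥C given {R} in G with W→· removed — back-door holds.
P(C|do(W)) = Σ_{R} P(C|W,R)·P(R).

P(C|do(W)): backdoor, adjust for {R}.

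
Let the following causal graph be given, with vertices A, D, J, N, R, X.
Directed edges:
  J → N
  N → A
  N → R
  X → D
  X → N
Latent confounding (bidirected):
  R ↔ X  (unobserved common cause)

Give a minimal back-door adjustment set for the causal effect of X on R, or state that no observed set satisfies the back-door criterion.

X→R: no observed back-door set.

desc(X)\{X}={A,D,N,R}; candidates ⊆ {J}.
X↔R: latent back-door arc(s) into X.
size 0: {}; under {} X still reaches {R} ∋ R.
size 1: {J}; under {J} X still reaches {R} ∋ R.
X↔R cannot be blocked by any observed set — no back-door set.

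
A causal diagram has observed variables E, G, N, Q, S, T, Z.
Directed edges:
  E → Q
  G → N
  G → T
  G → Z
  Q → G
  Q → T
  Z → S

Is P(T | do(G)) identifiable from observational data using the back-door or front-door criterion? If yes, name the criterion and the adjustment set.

P(T|do(G)): backdoor, adjust for {Q}.

desc(G)\{G}={N,S,T,Z}; candidates ⊆ {E,Q}.
size 0: {}; under {} G still reaches {E,Q,T} ∋ T.
{Q}: G⊥T given {Q} in G with G→· removed — back-door holds.
P(T|do(G)) = Σ_{Q} P(T|G,Q)·P(Q).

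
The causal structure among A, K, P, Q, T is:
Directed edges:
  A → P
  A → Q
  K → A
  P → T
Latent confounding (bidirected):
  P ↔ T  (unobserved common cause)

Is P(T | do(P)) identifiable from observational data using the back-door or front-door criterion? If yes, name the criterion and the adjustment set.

desc(P)\{P}={T}; candidates ⊆ {A,K,Q}.
P↔T: latent back-door arc(s) into P.
size 0: {}; under {} P still reaches {A,K,Q,T} ∋ T.
size 1: {A}, {K}, {Q}; under {A} P still reaches {T} ∋ T.
size 2: {A,K}, {A,Q}, {K,Q}; under {A,K} P still reaches {T} ∋ T.
P↔T cannot be blocked by any observed set — no back-door set.
No mediator lies on a directed P→…→T path.
Neither criterion identifies P(T|do(P)) in this graph.

P(T|do(P)): not identifiable (no BD/FD set).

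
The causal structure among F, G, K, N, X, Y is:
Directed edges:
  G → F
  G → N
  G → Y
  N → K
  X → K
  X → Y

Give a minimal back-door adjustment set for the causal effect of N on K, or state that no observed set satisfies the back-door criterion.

N→K: minimal back-door set ∅.

desc(N)\{N}={K}; candidates ⊆ {F,G,X,Y}.
∅: N⊥K given ∅ in G with N→· removed — back-door holds.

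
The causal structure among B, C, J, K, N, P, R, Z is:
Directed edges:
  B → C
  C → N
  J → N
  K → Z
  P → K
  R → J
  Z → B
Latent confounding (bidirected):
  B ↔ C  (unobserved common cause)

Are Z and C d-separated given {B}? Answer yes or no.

Bayes-Ball from Z | {B} reaches {C,K,N,P}.
C ∈ reach(Z|{B}) ⇒ Z ⊥̸ C | {B}.

No — Z and C are d-connected given {B}.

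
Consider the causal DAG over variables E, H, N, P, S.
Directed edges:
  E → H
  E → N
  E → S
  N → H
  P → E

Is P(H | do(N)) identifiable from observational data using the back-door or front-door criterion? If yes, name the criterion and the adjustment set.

desc(N)\{N}={H}; candidates ⊆ {E,P,S}.
size 0: {}; under {} N still reaches {E,H,P,S} ∋ H.
{E}: N⊥H given {E} in G with N→· removed — back-door holds.
P(H|do(N)) = Σ_{E} P(H|N,E)·P(E).

P(H|do(N)): backdoor, adjust for {E}.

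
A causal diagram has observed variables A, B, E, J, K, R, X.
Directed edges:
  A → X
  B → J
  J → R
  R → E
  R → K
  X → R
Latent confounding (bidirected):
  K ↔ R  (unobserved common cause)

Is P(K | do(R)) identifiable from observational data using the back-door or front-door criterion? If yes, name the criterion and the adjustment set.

P(K|do(R)): not identifiable (no BD/FD set).

desc(R)\{R}={E,K}; candidates ⊆ {A,B,J,X}.
R↔K: latent back-door arc(s) into R.
size 0: {}; under {} R still reaches {A,B,J,K,X} ∋ K.
size 1: {A}, {B}, {J} …(+1); under {A} R still reaches {B,J,K,X} ∋ K.
size 2: {A,B}, {A,J}, {A,X} …(+3); under {A,B} R still reaches {J,K,X} ∋ K.
R↔K cannot be blocked by any observed set — no back-door set.
No mediator lies on a directed R→…→K path.
Neither criterion identifies P(K|do(R)) in this graph.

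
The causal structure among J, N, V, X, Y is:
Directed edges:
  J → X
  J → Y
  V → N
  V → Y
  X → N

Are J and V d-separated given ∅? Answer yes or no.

Yes — J ⊥ V | ∅.

Bayes-Ball from J | ∅ reaches {N,X,Y}.
V ∉ reach(J|∅) ⇒ J ⊥ V | ∅.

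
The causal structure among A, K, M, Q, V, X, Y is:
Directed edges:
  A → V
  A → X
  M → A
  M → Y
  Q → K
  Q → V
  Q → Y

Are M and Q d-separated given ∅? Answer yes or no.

Yes — M ⊥ Q | ∅.

Bayes-Ball from M | ∅ reaches {A,V,X,Y}.
Q ∉ reach(M|∅) ⇒ M ⊥ Q | ∅.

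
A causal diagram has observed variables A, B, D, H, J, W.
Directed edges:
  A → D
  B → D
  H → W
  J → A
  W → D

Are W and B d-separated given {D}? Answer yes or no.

Bayes-Ball from W | {D} reaches {A,B,H,J}.
B ∈ reach(W|{D}) ⇒ W ⊥̸ B | {D}.

No — W and B are d-connected given {D}.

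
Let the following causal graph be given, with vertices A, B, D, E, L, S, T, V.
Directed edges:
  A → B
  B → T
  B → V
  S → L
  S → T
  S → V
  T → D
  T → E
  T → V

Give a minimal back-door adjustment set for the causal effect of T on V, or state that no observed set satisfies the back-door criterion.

desc(T)\{T}={D,E,V}; candidates ⊆ {A,B,L,S}.
size 0: {}; under {} T still reaches {A,B,L,S,V} ∋ V.
size 1: {A}, {B}, {L} …(+1); under {A} T still reaches {B,L,S,V} ∋ V.
{B,S}: T⊥V given {B,S} in G with T→· removed — back-door holds.

T→V: minimal back-door set {B, S}.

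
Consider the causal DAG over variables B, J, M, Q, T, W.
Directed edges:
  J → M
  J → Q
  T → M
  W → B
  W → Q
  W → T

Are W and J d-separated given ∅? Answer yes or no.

Yes — W ⊥ J | ∅.

Bayes-Ball from W | ∅ reaches {B,M,Q,T}.
J ∉ reach(W|∅) ⇒ W ⊥ J | ∅.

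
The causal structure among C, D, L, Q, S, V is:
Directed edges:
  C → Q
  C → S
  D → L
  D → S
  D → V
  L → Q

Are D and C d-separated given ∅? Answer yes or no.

Yes — D ⊥ C | ∅.

Bayes-Ball from D | ∅ reaches {L,Q,S,V}.
C ∉ reach(D|∅) ⇒ D ⊥ C | ∅.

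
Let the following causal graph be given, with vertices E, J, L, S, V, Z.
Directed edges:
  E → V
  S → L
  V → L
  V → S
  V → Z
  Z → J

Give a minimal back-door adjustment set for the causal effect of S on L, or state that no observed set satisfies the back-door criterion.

desc(S)\{S}={L}; candidates ⊆ {E,J,V,Z}.
size 0: {}; under {} S still reaches {E,J,L,V,Z} ∋ L.
{V}: S⊥L given {V} in G with S→· removed — back-door holds.

S→L: minimal back-door set {V}.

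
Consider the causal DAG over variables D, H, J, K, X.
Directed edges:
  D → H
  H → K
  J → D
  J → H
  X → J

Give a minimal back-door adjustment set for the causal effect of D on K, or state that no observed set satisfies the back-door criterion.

D→K: minimal back-door set {J}.

desc(D)\{D}={H,K}; candidates ⊆ {J,X}.
size 0: {}; under {} D still reaches {H,J,K,X} ∋ K.
{J}: D⊥K given {J} in G with D→· removed — back-door holds.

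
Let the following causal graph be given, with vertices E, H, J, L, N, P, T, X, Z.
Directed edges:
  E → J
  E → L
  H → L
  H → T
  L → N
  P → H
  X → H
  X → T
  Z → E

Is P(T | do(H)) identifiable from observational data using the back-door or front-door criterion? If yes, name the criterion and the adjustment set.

P(T|do(H)): backdoor, adjust for {X}.

desc(H)\{H}={L,N,T}; candidates ⊆ {E,J,P,X,Z}.
size 0: {}; under {} H still reaches {P,T,X} ∋ T.
{X}: H⊥T given {X} in G with H→· removed — back-door holds.
P(T|do(H)) = Σ_{X} P(T|H,X)·P(X).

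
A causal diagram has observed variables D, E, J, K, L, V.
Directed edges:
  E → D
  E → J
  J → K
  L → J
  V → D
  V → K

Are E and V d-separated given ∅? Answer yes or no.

Yes — E ⊥ V | ∅.

Bayes-Ball from E | ∅ reaches {D,J,K}.
V ∉ reach(E|∅) ⇒ E ⊥ V | ∅.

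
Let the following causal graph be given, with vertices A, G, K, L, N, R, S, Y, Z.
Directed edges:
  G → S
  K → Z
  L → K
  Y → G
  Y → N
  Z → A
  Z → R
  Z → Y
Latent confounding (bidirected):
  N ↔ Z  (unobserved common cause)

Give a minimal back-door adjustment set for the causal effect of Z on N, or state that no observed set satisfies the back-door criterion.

Z→N: no observed back-door set.

desc(Z)\{Z}={A,G,N,R,S,Y}; candidates ⊆ {K,L}.
Z↔N: latent back-door arc(s) into Z.
size 0: {}; under {} Z still reaches {K,L,N} ∋ N.
size 1: {K}, {L}; under {K} Z still reaches {N} ∋ N.
size 2: {K,L}; under {K,L} Z still reaches {N} ∋ N.
Z↔N cannot be blocked by any observed set — no back-door set.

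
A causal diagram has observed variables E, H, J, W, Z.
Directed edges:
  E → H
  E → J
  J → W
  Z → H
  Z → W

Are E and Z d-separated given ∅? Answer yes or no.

Yes — E ⊥ Z | ∅.

Bayes-Ball from E | ∅ reaches {H,J,W}.
Z ∉ reach(E|∅) ⇒ E ⊥ Z | ∅.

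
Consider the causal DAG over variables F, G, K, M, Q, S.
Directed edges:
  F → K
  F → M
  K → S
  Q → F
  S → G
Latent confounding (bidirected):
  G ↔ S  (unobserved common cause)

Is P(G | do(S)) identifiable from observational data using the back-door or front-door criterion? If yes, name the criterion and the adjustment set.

P(G|do(S)): not identifiable (no BD/FD set).

desc(S)\{S}={G}; candidates ⊆ {F,K,M,Q}.
S↔G: latent back-door arc(s) into S.
size 0: {}; under {} S still reaches {F,G,K,M,Q} ∋ G.
size 1: {F}, {K}, {M} …(+1); under {F} S still reaches {G,K} ∋ G.
size 2: {F,K}, {F,M}, {F,Q} …(+3); under {F,K} S still reaches {G} ∋ G.
S↔G cannot be blocked by any observed set — no back-door set.
No mediator lies on a directed S→…→G path.
Neither criterion identifies P(G|do(S)) in this graph.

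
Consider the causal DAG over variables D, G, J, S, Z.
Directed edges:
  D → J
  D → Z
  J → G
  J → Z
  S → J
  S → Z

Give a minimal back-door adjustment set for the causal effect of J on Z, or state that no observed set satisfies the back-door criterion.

desc(J)\{J}={G,Z}; candidates ⊆ {D,S}.
size 0: {}; under {} J still reaches {D,S,Z} ∋ Z.
size 1: {D}, {S}; under {D} J still reaches {S,Z} ∋ Z.
{D,S}: J⊥Z given {D,S} in G with J→· removed — back-door holds.

J→Z: minimal back-door set {D, S}.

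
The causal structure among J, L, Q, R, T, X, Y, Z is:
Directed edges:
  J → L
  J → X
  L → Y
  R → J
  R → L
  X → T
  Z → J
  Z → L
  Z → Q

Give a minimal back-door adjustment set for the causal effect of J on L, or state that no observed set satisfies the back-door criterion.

J→L: minimal back-door set {R, Z}.

desc(J)\{J}={L,T,X,Y}; candidates ⊆ {Q,R,Z}.
size 0: {}; under {} J still reaches {L,Q,R,Y,Z} ∋ L.
size 1: {Q}, {R}, {Z}; under {Q} J still reaches {L,R,Y,Z} ∋ L.
{R,Z}: J⊥L given {R,Z} in G with J→· removed — back-door holds.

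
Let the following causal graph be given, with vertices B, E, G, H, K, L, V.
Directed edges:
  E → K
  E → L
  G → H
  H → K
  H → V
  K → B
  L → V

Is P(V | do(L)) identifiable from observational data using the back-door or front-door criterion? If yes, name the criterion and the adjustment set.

desc(L)\{L}={V}; candidates ⊆ {B,E,G,H,K}.
∅: L⊥V given ∅ in G with L→· removed — back-door holds.
P(V|do(L)) = P(V|L) — no adjustment needed.

P(V|do(L)): backdoor, adjust for ∅.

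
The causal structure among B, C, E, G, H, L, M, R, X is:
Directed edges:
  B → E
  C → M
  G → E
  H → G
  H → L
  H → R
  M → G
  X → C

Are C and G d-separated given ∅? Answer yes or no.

No — C and G are d-connected given ∅.

Bayes-Ball from C | ∅ reaches {E,G,M,X}.
G ∈ reach(C|∅) ⇒ C ⊥̸ G | ∅.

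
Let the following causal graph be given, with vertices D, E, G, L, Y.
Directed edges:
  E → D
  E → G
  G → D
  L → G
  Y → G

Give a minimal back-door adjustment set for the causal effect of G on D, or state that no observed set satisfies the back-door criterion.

G→D: minimal back-door set {E}.

desc(G)\{G}={D}; candidates ⊆ {E,L,Y}.
size 0: {}; under {} G still reaches {D,E,L,Y} ∋ D.
{E}: G⊥D given {E} in G with G→· removed — back-door holds.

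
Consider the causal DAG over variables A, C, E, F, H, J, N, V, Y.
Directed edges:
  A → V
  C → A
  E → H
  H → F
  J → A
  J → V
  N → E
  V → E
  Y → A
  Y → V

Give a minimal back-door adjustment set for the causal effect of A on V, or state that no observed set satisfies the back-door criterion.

desc(A)\{A}={E,F,H,V}; candidates ⊆ {C,J,N,Y}.
size 0: {}; under {} A still reaches {C,E,F,H,J,V,Y} ∋ V.
size 1: {C}, {J}, {N} …(+1); under {C} A still reaches {E,F,H,J,V,Y} ∋ V.
{J,Y}: A⊥V given {J,Y} in G with A→· removed — back-door holds.

A→V: minimal back-door set {J, Y}.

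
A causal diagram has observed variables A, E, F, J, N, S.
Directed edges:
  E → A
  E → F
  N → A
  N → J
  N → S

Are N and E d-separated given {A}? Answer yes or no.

Bayes-Ball from N | {A} reaches {E,F,J,S}.
E ∈ reach(N|{A}) ⇒ N ⊥̸ E | {A}.

No — N and E are d-connected given {A}.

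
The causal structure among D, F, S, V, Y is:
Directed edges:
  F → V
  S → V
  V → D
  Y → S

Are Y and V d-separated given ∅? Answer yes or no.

Bayes-Ball from Y | ∅ reaches {D,S,V}.
V ∈ reach(Y|∅) ⇒ Y ⊥̸ V | ∅.

No — Y and V are d-connected given ∅.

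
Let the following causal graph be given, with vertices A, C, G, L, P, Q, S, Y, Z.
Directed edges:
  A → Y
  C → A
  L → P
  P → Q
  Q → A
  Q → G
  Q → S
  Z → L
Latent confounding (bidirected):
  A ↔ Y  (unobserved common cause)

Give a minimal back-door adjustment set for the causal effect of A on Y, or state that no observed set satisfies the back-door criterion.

desc(A)\{A}={Y}; candidates ⊆ {C,G,L,P,Q,S,Z}.
A↔Y: latent back-door arc(s) into A.
size 0: {}; under {} A still reaches {C,G,L,P,Q,S,Y,Z} ∋ Y.
size 1: {C}, {G}, {L} …(+4); under {C} A still reaches {G,L,P,Q,S,Y,Z} ∋ Y.
size 2: {C,G}, {C,L}, {C,P} …(+18); under {C,G} A still reaches {L,P,Q,S,Y,Z} ∋ Y.
A↔Y cannot be blocked by any observed set — no back-door set.

A→Y: no observed back-door set.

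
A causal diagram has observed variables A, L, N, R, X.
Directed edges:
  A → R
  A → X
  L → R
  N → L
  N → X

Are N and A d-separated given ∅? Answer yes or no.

Bayes-Ball from N | ∅ reaches {L,R,X}.
A ∉ reach(N|∅) ⇒ N ⊥ A | ∅.

Yes — N ⊥ A | ∅.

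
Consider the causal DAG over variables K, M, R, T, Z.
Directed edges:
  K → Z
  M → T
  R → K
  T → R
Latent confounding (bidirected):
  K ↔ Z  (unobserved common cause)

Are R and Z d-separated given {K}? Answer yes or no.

No — R and Z are d-connected given {K}.

Bayes-Ball from R | {K} reaches {M,T,Z}.
Z ∈ reach(R|{K}) ⇒ R ⊥̸ Z | {K}.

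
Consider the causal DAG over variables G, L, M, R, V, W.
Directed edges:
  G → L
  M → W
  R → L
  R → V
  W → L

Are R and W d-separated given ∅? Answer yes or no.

Yes — R ⊥ W | ∅.

Bayes-Ball from R | ∅ reaches {L,V}.
W ∉ reach(R|∅) ⇒ R ⊥ W | ∅.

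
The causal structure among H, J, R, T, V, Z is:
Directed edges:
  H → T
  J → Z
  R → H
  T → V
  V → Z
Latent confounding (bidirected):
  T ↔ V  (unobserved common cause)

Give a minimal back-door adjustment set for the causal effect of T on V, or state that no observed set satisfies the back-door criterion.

desc(T)\{T}={V,Z}; candidates ⊆ {H,J,R}.
T↔V: latent back-door arc(s) into T.
size 0: {}; under {} T still reaches {H,R,V,Z} ∋ V.
size 1: {H}, {J}, {R}; under {H} T still reaches {V,Z} ∋ V.
size 2: {H,J}, {H,R}, {J,R}; under {H,J} T still reaches {V,Z} ∋ V.
T↔V cannot be blocked by any observed set — no back-door set.

T→V: no observed back-door set.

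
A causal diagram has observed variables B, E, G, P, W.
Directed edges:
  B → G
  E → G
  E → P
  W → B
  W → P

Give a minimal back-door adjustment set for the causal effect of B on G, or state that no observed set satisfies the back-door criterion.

desc(B)\{B}={G}; candidates ⊆ {E,P,W}.
∅: B⊥G given ∅ in G with B→· removed — back-door holds.

B→G: minimal back-door set ∅.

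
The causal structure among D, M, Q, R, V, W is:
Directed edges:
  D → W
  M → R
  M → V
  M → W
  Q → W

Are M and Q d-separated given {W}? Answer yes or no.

Bayes-Ball from M | {W} reaches {D,Q,R,V}.
Q ∈ reach(M|{W}) ⇒ M ⊥̸ Q | {W}.

No — M and Q are d-connected given {W}.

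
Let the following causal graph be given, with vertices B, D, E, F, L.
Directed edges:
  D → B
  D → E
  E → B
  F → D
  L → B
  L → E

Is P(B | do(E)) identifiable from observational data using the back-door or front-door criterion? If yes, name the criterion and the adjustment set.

desc(E)\{E}={B}; candidates ⊆ {D,F,L}.
size 0: {}; under {} E still reaches {B,D,F,L} ∋ B.
size 1: {D}, {F}, {L}; under {D} E still reaches {B,L} ∋ B.
{D,L}: E⊥B given {D,L} in G with E→· removed — back-door holds.
P(B|do(E)) = Σ_{D,L} P(B|E,D,L)·P(D,L).

P(B|do(E)): backdoor, adjust for {D, L}.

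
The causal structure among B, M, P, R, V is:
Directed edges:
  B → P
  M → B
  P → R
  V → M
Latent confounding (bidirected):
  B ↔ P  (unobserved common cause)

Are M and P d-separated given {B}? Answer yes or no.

Bayes-Ball from M | {B} reaches {P,R,V}.
P ∈ reach(M|{B}) ⇒ M ⊥̸ P | {B}.

No — M and P are d-connected given {B}.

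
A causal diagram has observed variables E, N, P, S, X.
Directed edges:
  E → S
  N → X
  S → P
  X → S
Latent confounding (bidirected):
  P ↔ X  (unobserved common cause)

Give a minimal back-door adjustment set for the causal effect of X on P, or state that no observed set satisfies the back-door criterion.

desc(X)\{X}={P,S}; candidates ⊆ {E,N}.
X↔P: latent back-door arc(s) into X.
size 0: {}; under {} X still reaches {N,P} ∋ P.
size 1: {E}, {N}; under {E} X still reaches {N,P} ∋ P.
size 2: {E,N}; under {E,N} X still reaches {P} ∋ P.
X↔P cannot be blocked by any observed set — no back-door set.

X→P: no observed back-door set.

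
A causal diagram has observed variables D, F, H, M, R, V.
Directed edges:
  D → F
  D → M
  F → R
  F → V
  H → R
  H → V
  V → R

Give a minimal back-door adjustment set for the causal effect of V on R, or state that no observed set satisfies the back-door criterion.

V→R: minimal back-door set {F, H}.

desc(V)\{V}={R}; candidates ⊆ {D,F,H,M}.
size 0: {}; under {} V still reaches {D,F,H,M,R} ∋ R.
size 1: {D}, {F}, {H} …(+1); under {D} V still reaches {F,H,R} ∋ R.
{F,H}: V⊥R given {F,H} in G with V→· removed — back-door holds.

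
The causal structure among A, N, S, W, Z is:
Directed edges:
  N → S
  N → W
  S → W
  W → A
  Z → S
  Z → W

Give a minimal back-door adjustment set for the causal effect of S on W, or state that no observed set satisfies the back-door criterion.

S→W: minimal back-door set {N, Z}.

desc(S)\{S}={A,W}; candidates ⊆ {N,Z}.
size 0: {}; under {} S still reaches {A,N,W,Z} ∋ W.
size 1: {N}, {Z}; under {N} S still reaches {A,W,Z} ∋ W.
{N,Z}: S⊥W given {N,Z} in G with S→· removed — back-door holds.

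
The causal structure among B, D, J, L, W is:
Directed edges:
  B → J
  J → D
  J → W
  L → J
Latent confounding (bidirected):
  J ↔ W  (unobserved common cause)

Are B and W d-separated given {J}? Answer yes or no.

Bayes-Ball from B | {J} reaches {L,W}.
W ∈ reach(B|{J}) ⇒ B ⊥̸ W | {J}.

No — B and W are d-connected given {J}.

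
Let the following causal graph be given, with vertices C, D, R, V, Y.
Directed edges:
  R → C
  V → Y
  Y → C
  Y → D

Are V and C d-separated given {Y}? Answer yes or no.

Bayes-Ball from V | {Y} reaches ∅.
C ∉ reach(V|{Y}) ⇒ V ⊥ C | {Y}.

Yes — V ⊥ C | {Y}.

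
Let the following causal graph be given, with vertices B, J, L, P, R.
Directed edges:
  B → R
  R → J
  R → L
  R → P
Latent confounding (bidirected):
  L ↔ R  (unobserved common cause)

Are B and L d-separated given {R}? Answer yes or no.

No — B and L are d-connected given {R}.

Bayes-Ball from B | {R} reaches {L}.
L ∈ reach(B|{R}) ⇒ B ⊥̸ L | {R}.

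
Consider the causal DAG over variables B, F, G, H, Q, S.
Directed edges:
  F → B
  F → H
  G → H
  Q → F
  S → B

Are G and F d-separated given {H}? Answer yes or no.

No — G and F are d-connected given {H}.

Bayes-Ball from G | {H} reaches {B,F,Q}.
F ∈ reach(G|{H}) ⇒ G ⊥̸ F | {H}.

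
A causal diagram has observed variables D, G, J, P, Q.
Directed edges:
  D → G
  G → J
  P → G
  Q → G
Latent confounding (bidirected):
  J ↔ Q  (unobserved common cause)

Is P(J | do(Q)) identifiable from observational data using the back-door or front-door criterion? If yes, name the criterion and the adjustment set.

P(J|do(Q)): frontdoor, adjust for {G}.

desc(Q)\{Q}={G,J}; candidates ⊆ {D,P}.
Q↔J: latent back-door arc(s) into Q.
size 0: {}; under {} Q still reaches {J} ∋ J.
size 1: {D}, {P}; under {D} Q still reaches {J} ∋ J.
size 2: {D,P}; under {D,P} Q still reaches {J} ∋ J.
Q↔J cannot be blocked by any observed set — no back-door set.
{G}: (i) intercepts every directed Q→J path; (ii) no back-door Q→{G}; (iii) {Q} blocks every back-door {G}→J. Front-door holds.
P(J|do(Q)) = Σ_{G} P(G|Q) Σ_{Q'} P(J|G,Q')P(Q').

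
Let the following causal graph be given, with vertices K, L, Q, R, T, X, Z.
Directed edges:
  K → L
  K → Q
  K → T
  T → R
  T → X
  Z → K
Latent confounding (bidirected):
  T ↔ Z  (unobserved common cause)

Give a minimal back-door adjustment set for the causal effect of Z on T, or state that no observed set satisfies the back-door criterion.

desc(Z)\{Z}={K,L,Q,R,T,X}; candidates ⊆ {—}.
Z↔T: latent back-door arc(s) into Z.
size 0: {}; under {} Z still reaches {R,T,X} ∋ T.
Z↔T cannot be blocked by any observed set — no back-door set.

Z→T: no observed back-door set.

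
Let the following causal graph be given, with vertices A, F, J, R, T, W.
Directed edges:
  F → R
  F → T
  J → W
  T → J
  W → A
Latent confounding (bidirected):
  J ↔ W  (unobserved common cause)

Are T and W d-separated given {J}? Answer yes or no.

No — T and W are d-connected given {J}.

Bayes-Ball from T | {J} reaches {A,F,R,W}.
W ∈ reach(T|{J}) ⇒ T ⊥̸ W | {J}.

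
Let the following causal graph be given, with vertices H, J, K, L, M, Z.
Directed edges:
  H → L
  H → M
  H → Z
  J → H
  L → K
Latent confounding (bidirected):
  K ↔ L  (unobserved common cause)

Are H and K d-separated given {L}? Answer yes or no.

Bayes-Ball from H | {L} reaches {J,K,M,Z}.
K ∈ reach(H|{L}) ⇒ H ⊥̸ K | {L}.

No — H and K are d-connected given {L}.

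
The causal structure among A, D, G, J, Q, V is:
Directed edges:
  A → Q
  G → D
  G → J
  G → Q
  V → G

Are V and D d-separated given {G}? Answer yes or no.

Yes — V ⊥ D | {G}.

Bayes-Ball from V | {G} reaches ∅.
D ∉ reach(V|{G}) ⇒ V ⊥ D | {G}.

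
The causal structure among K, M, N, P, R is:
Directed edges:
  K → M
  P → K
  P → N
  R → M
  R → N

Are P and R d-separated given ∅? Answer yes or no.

Bayes-Ball from P | ∅ reaches {K,M,N}.
R ∉ reach(P|∅) ⇒ P ⊥ R | ∅.

Yes — P ⊥ R | ∅.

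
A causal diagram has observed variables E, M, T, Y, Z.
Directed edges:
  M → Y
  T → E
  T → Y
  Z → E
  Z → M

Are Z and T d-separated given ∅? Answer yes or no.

Yes — Z ⊥ T | ∅.

Bayes-Ball from Z | ∅ reaches {E,M,Y}.
T ∉ reach(Z|∅) ⇒ Z ⊥ T | ∅.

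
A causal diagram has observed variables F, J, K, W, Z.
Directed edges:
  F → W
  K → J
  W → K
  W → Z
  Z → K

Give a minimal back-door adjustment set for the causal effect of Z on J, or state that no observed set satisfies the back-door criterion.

Z→J: minimal back-door set {W}.

desc(Z)\{Z}={J,K}; candidates ⊆ {F,W}.
size 0: {}; under {} Z still reaches {F,J,K,W} ∋ J.
{W}: Z⊥J given {W} in G with Z→· removed — back-door holds.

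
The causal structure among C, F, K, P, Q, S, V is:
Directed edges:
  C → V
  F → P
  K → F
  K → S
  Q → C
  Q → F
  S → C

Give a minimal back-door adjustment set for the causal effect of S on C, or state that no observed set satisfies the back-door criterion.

desc(S)\{S}={C,V}; candidates ⊆ {F,K,P,Q}.
∅: S⊥C given ∅ in G with S→· removed — back-door holds.

S→C: minimal back-door set ∅.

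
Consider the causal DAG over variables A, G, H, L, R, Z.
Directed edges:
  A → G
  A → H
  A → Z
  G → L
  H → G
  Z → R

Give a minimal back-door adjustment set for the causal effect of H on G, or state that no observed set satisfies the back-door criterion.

H→G: minimal back-door set {A}.

desc(H)\{H}={G,L}; candidates ⊆ {A,R,Z}.
size 0: {}; under {} H still reaches {A,G,L,R,Z} ∋ G.
{A}: H⊥G given {A} in G with H→· removed — back-door holds.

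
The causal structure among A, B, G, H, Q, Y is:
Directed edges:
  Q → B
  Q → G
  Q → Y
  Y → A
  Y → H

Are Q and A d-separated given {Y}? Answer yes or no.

Yes — Q ⊥ A | {Y}.

Bayes-Ball from Q | {Y} reaches {B,G}.
A ∉ reach(Q|{Y}) ⇒ Q ⊥ A | {Y}.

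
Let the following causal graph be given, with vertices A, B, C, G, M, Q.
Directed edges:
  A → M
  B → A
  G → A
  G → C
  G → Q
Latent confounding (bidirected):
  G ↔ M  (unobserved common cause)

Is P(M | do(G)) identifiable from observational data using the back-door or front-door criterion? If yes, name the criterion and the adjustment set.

desc(G)\{G}={A,C,M,Q}; candidates ⊆ {B}.
G↔M: latent back-door arc(s) into G.
size 0: {}; under {} G still reaches {M} ∋ M.
size 1: {B}; under {B} G still reaches {M} ∋ M.
G↔M cannot be blocked by any observed set — no back-door set.
{A}: (i) intercepts every directed G→M path; (ii) no back-door G→{A}; (iii) {G} blocks every back-door {A}→M. Front-door holds.
P(M|do(G)) = Σ_{A} P(A|G) Σ_{G'} P(M|A,G')P(G').

P(M|do(G)): frontdoor, adjust for {A}.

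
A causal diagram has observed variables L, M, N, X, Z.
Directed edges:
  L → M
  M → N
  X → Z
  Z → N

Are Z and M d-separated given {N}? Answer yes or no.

Bayes-Ball from Z | {N} reaches {L,M,X}.
M ∈ reach(Z|{N}) ⇒ Z ⊥̸ M | {N}.

No — Z and M are d-connected given {N}.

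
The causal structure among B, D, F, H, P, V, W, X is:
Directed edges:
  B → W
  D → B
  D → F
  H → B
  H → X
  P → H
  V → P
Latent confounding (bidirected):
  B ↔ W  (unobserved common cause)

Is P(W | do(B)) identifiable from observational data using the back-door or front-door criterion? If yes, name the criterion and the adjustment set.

P(W|do(B)): not identifiable (no BD/FD set).

desc(B)\{B}={W}; candidates ⊆ {D,F,H,P,V,X}.
B↔W: latent back-door arc(s) into B.
size 0: {}; under {} B still reaches {D,F,H,P,V,W,X} ∋ W.
size 1: {D}, {F}, {H} …(+3); under {D} B still reaches {H,P,V,W,X} ∋ W.
size 2: {D,F}, {D,H}, {D,P} …(+12); under {D,F} B still reaches {H,P,V,W,X} ∋ W.
B↔W cannot be blocked by any observed set — no back-door set.
No mediator lies on a directed B→…→W path.
Neither criterion identifies P(W|do(B)) in this graph.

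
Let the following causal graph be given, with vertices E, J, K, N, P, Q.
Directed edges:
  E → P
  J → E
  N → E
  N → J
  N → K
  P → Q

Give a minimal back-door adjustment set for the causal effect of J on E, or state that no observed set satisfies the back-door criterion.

desc(J)\{J}={E,P,Q}; candidates ⊆ {K,N}.
size 0: {}; under {} J still reaches {E,K,N,P,Q} ∋ E.
{N}: J⊥E given {N} in G with J→· removed — back-door holds.

J→E: minimal back-door set {N}.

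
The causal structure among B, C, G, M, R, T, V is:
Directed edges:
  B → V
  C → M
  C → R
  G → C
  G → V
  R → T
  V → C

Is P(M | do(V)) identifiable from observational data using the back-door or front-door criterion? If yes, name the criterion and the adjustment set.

desc(V)\{V}={C,M,R,T}; candidates ⊆ {B,G}.
size 0: {}; under {} V still reaches {B,C,G,M,R,T} ∋ M.
{G}: V⊥M given {G} in G with V→· removed — back-door holds.
P(M|do(V)) = Σ_{G} P(M|V,G)·P(G).

P(M|do(V)): backdoor, adjust for {G}.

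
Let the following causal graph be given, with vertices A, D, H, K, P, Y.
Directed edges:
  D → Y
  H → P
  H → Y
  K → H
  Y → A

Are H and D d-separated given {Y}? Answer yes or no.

Bayes-Ball from H | {Y} reaches {D,K,P}.
D ∈ reach(H|{Y}) ⇒ H ⊥̸ D | {Y}.

No — H and D are d-connected given {Y}.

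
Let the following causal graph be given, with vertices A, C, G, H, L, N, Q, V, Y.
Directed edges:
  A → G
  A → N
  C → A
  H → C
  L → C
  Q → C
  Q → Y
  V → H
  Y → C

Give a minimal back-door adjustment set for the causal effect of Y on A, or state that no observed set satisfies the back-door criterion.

desc(Y)\{Y}={A,C,G,N}; candidates ⊆ {H,L,Q,V}.
size 0: {}; under {} Y still reaches {A,C,G,N,Q} ∋ A.
{Q}: Y⊥A given {Q} in G with Y→· removed — back-door holds.

Y→A: minimal back-door set {Q}.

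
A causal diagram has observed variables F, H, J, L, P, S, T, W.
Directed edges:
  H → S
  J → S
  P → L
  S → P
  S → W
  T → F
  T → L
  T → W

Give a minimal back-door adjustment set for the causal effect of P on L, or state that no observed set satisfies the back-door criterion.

desc(P)\{P}={L}; candidates ⊆ {F,H,J,S,T,W}.
∅: P⊥L given ∅ in G with P→· removed — back-door holds.

P→L: minimal back-door set ∅.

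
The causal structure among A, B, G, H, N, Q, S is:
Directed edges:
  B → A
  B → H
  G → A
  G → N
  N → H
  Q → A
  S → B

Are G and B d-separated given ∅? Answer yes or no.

Yes — G ⊥ B | ∅.

Bayes-Ball from G | ∅ reaches {A,H,N}.
B ∉ reach(G|∅) ⇒ G ⊥ B | ∅.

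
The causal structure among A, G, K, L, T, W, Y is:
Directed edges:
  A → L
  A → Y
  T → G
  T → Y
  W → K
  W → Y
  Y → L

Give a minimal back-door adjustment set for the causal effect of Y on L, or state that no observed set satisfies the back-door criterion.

Y→L: minimal back-door set {A}.

desc(Y)\{Y}={L}; candidates ⊆ {A,G,K,T,W}.
size 0: {}; under {} Y still reaches {A,G,K,L,T,W} ∋ L.
{A}: Y⊥L given {A} in G with Y→· removed — back-door holds.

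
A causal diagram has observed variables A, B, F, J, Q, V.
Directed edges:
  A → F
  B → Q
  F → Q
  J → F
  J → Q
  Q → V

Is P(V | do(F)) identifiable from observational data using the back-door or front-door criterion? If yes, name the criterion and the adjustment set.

desc(F)\{F}={Q,V}; candidates ⊆ {A,B,J}.
size 0: {}; under {} F still reaches {A,J,Q,V} ∋ V.
{J}: F⊥V given {J} in G with F→· removed — back-door holds.
P(V|do(F)) = Σ_{J} P(V|F,J)·P(J).

P(V|do(F)): backdoor, adjust for {J}.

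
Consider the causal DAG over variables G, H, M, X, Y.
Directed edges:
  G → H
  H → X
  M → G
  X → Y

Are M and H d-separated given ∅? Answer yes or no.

No — M and H are d-connected given ∅.

Bayes-Ball from M | ∅ reaches {G,H,X,Y}.
H ∈ reach(M|∅) ⇒ M ⊥̸ H | ∅.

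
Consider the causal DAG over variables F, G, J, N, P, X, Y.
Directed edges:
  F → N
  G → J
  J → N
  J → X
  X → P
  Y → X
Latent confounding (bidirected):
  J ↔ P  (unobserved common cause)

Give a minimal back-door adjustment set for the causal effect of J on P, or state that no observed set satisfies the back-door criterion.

desc(J)\{J}={N,P,X}; candidates ⊆ {F,G,Y}.
J↔P: latent back-door arc(s) into J.
size 0: {}; under {} J still reaches {G,P} ∋ P.
size 1: {F}, {G}, {Y}; under {F} J still reaches {G,P} ∋ P.
size 2: {F,G}, {F,Y}, {G,Y}; under {F,G} J still reaches {P} ∋ P.
J↔P cannot be blocked by any observed set — no back-door set.

J→P: no observed back-door set.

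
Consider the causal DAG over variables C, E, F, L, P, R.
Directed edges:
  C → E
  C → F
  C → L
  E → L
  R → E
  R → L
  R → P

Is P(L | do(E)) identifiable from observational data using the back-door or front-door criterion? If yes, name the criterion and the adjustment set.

P(L|do(E)): backdoor, adjust for {C, R}.

desc(E)\{E}={L}; candidates ⊆ {C,F,P,R}.
size 0: {}; under {} E still reaches {C,F,L,P,R} ∋ L.
size 1: {C}, {F}, {P} …(+1); under {C} E still reaches {L,P,R} ∋ L.
{C,R}: E⊥L given {C,R} in G with E→· removed — back-door holds.
P(L|do(E)) = Σ_{C,R} P(L|E,C,R)·P(C,R).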